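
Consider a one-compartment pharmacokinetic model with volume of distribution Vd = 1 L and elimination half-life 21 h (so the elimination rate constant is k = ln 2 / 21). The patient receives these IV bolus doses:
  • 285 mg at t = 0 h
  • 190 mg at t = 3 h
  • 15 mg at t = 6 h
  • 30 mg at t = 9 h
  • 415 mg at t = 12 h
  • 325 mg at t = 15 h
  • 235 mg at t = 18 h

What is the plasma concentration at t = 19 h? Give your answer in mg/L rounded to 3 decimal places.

1137.162 mg/L

k = ln 2 / 21 = 0.03301 per h
Dose 1 (285 mg at t=0 h): 285·exp(−0.03301·19) = 152.224 mg/L
Dose 2 (190 mg at t=3 h): 190·exp(−0.03301·16) = 112.046 mg/L
Dose 3 (15 mg at t=6 h): 15·exp(−0.03301·13) = 9.767 mg/L
Dose 4 (30 mg at t=9 h): 30·exp(−0.03301·10) = 21.566 mg/L
Dose 5 (415 mg at t=12 h): 415·exp(−0.03301·7) = 329.386 mg/L
Dose 6 (325 mg at t=15 h): 325·exp(−0.03301·4) = 284.803 mg/L
Dose 7 (235 mg at t=18 h): 235·exp(−0.03301·1) = 227.370 mg/L
C(19) = 152.224 + 112.046 + 9.767 + 21.566 + 329.386 + 284.803 + 227.370 = 1137.162 mg/L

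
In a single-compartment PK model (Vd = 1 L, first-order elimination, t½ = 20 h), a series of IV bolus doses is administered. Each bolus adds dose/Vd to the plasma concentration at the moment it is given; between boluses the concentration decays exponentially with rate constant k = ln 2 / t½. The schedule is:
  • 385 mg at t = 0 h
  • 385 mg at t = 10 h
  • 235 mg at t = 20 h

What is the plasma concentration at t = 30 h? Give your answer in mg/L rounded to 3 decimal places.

k = ln 2 / 20 = 0.03466 per h
Dose 1 (385 mg at t=0 h): 385·exp(−0.03466·30) = 136.118 mg/L
Dose 2 (385 mg at t=10 h): 385·exp(−0.03466·20) = 192.500 mg/L
Dose 3 (235 mg at t=20 h): 235·exp(−0.03466·10) = 166.170 mg/L
C(30) = 136.118 + 192.500 + 166.170 = 494.788 mg/L

494.788 mg/L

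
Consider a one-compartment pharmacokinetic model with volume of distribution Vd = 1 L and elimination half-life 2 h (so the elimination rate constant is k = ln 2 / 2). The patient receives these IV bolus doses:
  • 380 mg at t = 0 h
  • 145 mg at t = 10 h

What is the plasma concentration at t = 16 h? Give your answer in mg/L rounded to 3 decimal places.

19.609 mg/L

k = ln 2 / 2 = 0.34657 per h
Dose 1 (380 mg at t=0 h): 380·exp(−0.34657·16) = 1.484 mg/L
Dose 2 (145 mg at t=10 h): 145·exp(−0.34657·6) = 18.125 mg/L
C(16) = 1.484 + 18.125 = 19.609 mg/L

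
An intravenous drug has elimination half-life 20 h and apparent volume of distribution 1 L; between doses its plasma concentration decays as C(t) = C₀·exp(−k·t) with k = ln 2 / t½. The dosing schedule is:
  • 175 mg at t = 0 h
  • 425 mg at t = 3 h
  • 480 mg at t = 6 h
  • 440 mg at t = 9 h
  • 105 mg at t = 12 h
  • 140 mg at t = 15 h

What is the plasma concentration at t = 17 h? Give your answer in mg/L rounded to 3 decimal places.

1238.932 mg/L

k = ln 2 / 20 = 0.03466 per h
Dose 1 (175 mg at t=0 h): 175·exp(−0.03466·17) = 97.087 mg/L
Dose 2 (425 mg at t=3 h): 425·exp(−0.03466·14) = 261.618 mg/L
Dose 3 (480 mg at t=6 h): 480·exp(−0.03466·11) = 327.850 mg/L
Dose 4 (440 mg at t=9 h): 440·exp(−0.03466·8) = 333.458 mg/L
Dose 5 (105 mg at t=12 h): 105·exp(−0.03466·5) = 88.294 mg/L
Dose 6 (140 mg at t=15 h): 140·exp(−0.03466·2) = 130.625 mg/L
C(17) = 97.087 + 261.618 + 327.850 + 333.458 + 88.294 + 130.625 = 1238.932 mg/L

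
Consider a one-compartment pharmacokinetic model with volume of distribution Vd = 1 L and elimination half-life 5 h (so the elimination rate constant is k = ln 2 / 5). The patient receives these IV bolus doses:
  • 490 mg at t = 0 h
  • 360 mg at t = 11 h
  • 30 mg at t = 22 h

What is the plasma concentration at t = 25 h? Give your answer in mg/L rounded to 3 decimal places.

k = ln 2 / 5 = 0.13863 per h
Dose 1 (490 mg at t=0 h): 490·exp(−0.13863·25) = 15.313 mg/L
Dose 2 (360 mg at t=11 h): 360·exp(−0.13863·14) = 51.691 mg/L
Dose 3 (30 mg at t=22 h): 30·exp(−0.13863·3) = 19.793 mg/L
C(25) = 15.313 + 51.691 + 19.793 = 86.797 mg/L

86.797 mg/L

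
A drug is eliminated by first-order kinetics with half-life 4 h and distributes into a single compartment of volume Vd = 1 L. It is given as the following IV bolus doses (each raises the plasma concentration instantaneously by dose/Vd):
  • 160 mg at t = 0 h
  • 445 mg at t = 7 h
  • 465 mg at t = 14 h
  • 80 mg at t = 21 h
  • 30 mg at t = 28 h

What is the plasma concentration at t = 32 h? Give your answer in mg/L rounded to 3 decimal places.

53.914 mg/L

k = ln 2 / 4 = 0.17329 per h
Dose 1 (160 mg at t=0 h): 160·exp(−0.17329·32) = 0.625 mg/L
Dose 2 (445 mg at t=7 h): 445·exp(−0.17329·25) = 5.847 mg/L
Dose 3 (465 mg at t=14 h): 465·exp(−0.17329·18) = 20.550 mg/L
Dose 4 (80 mg at t=21 h): 80·exp(−0.17329·11) = 11.892 mg/L
Dose 5 (30 mg at t=28 h): 30·exp(−0.17329·4) = 15.000 mg/L
C(32) = 0.625 + 5.847 + 20.550 + 11.892 + 15.000 = 53.914 mg/L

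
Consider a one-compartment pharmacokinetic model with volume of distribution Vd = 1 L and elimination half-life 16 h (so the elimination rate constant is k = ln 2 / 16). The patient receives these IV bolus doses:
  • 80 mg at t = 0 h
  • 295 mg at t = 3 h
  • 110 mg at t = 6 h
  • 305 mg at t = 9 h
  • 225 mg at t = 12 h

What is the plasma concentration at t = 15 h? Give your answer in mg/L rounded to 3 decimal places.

724.429 mg/L

k = ln 2 / 16 = 0.04332 per h
Dose 1 (80 mg at t=0 h): 80·exp(−0.04332·15) = 41.771 mg/L
Dose 2 (295 mg at t=3 h): 295·exp(−0.04332·12) = 175.408 mg/L
Dose 3 (110 mg at t=6 h): 110·exp(−0.04332·9) = 74.484 mg/L
Dose 4 (305 mg at t=9 h): 305·exp(−0.04332·6) = 235.187 mg/L
Dose 5 (225 mg at t=12 h): 225·exp(−0.04332·3) = 197.578 mg/L
C(15) = 41.771 + 175.408 + 74.484 + 235.187 + 197.578 = 724.429 mg/L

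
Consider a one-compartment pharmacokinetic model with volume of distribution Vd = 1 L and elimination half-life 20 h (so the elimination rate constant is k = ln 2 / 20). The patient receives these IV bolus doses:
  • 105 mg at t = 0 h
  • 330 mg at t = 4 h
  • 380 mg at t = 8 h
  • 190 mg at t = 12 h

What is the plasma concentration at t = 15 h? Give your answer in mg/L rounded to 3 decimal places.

k = ln 2 / 20 = 0.03466 per h
Dose 1 (105 mg at t=0 h): 105·exp(−0.03466·15) = 62.433 mg/L
Dose 2 (330 mg at t=4 h): 330·exp(−0.03466·11) = 225.397 mg/L
Dose 3 (380 mg at t=8 h): 380·exp(−0.03466·7) = 298.142 mg/L
Dose 4 (190 mg at t=12 h): 190·exp(−0.03466·3) = 171.238 mg/L
C(15) = 62.433 + 225.397 + 298.142 + 171.238 = 757.210 mg/L

757.210 mg/L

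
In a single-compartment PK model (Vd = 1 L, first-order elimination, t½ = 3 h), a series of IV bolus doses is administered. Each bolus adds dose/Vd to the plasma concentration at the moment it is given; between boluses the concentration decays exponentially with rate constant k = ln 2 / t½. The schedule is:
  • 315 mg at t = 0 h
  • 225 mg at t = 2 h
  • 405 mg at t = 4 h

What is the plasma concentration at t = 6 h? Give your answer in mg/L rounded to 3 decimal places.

k = ln 2 / 3 = 0.23105 per h
Dose 1 (315 mg at t=0 h): 315·exp(−0.23105·6) = 78.750 mg/L
Dose 2 (225 mg at t=2 h): 225·exp(−0.23105·4) = 89.291 mg/L
Dose 3 (405 mg at t=4 h): 405·exp(−0.23105·2) = 255.134 mg/L
C(6) = 78.750 + 89.291 + 255.134 = 423.175 mg/L

423.175 mg/L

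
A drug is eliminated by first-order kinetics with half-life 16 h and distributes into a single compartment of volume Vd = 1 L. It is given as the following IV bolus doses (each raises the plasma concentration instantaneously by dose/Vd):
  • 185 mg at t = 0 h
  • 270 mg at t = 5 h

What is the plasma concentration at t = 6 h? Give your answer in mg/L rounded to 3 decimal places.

k = ln 2 / 16 = 0.04332 per h
Dose 1 (185 mg at t=0 h): 185·exp(−0.04332·6) = 142.655 mg/L
Dose 2 (270 mg at t=5 h): 270·exp(−0.04332·1) = 258.553 mg/L
C(6) = 142.655 + 258.553 = 401.207 mg/L

401.207 mg/L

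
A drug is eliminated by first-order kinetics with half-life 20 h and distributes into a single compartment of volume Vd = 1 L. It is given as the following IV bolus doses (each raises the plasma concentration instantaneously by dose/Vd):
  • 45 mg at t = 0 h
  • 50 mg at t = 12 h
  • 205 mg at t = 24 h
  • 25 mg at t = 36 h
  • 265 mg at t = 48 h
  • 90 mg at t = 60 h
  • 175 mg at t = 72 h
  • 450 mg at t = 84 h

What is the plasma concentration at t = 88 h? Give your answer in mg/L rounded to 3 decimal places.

k = ln 2 / 20 = 0.03466 per h
Dose 1 (45 mg at t=0 h): 45·exp(−0.03466·88) = 2.131 mg/L
Dose 2 (50 mg at t=12 h): 50·exp(−0.03466·76) = 3.590 mg/L
Dose 3 (205 mg at t=24 h): 205·exp(−0.03466·64) = 22.308 mg/L
Dose 4 (25 mg at t=36 h): 25·exp(−0.03466·52) = 4.123 mg/L
Dose 5 (265 mg at t=48 h): 265·exp(−0.03466·40) = 66.250 mg/L
Dose 6 (90 mg at t=60 h): 90·exp(−0.03466·28) = 34.104 mg/L
Dose 7 (175 mg at t=72 h): 175·exp(−0.03466·16) = 100.511 mg/L
Dose 8 (450 mg at t=84 h): 450·exp(−0.03466·4) = 391.748 mg/L
C(88) = 2.131 + 3.590 + 22.308 + 4.123 + 66.250 + 34.104 + 100.511 + 391.748 = 624.765 mg/L

624.765 mg/L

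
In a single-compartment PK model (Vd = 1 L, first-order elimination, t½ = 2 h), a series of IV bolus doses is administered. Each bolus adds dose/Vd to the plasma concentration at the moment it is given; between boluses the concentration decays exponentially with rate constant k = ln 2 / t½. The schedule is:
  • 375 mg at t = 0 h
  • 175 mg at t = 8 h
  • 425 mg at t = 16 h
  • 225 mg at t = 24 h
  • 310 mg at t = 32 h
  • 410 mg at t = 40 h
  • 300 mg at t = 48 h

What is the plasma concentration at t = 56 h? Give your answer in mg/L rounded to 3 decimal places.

k = ln 2 / 2 = 0.34657 per h
Dose 1 (375 mg at t=0 h): 375·exp(−0.34657·56) = 0.000 mg/L
Dose 2 (175 mg at t=8 h): 175·exp(−0.34657·48) = 0.000 mg/L
Dose 3 (425 mg at t=16 h): 425·exp(−0.34657·40) = 0.000 mg/L
Dose 4 (225 mg at t=24 h): 225·exp(−0.34657·32) = 0.003 mg/L
Dose 5 (310 mg at t=32 h): 310·exp(−0.34657·24) = 0.076 mg/L
Dose 6 (410 mg at t=40 h): 410·exp(−0.34657·16) = 1.602 mg/L
Dose 7 (300 mg at t=48 h): 300·exp(−0.34657·8) = 18.750 mg/L
C(56) = 0.000 + 0.000 + 0.000 + 0.003 + 0.076 + 1.602 + 18.750 = 20.431 mg/L

20.431 mg/L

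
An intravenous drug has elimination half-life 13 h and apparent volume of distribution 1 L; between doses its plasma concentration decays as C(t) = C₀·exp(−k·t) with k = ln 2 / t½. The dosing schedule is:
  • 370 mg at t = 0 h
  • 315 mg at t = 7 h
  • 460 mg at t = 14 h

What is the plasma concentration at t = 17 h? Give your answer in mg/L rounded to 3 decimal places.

726.291 mg/L

k = ln 2 / 13 = 0.05332 per h
Dose 1 (370 mg at t=0 h): 370·exp(−0.05332·17) = 149.468 mg/L
Dose 2 (315 mg at t=7 h): 315·exp(−0.05332·10) = 184.820 mg/L
Dose 3 (460 mg at t=14 h): 460·exp(−0.05332·3) = 392.003 mg/L
C(17) = 149.468 + 184.820 + 392.003 = 726.291 mg/L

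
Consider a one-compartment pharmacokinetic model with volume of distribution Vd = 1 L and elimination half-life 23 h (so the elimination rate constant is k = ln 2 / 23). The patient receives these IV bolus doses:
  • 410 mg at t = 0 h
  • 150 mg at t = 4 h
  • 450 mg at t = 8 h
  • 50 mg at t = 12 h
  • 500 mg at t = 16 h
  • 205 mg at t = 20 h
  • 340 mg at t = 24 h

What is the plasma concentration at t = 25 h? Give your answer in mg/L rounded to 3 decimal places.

1463.507 mg/L

k = ln 2 / 23 = 0.03014 per h
Dose 1 (410 mg at t=0 h): 410·exp(−0.03014·25) = 193.009 mg/L
Dose 2 (150 mg at t=4 h): 150·exp(−0.03014·21) = 79.660 mg/L
Dose 3 (450 mg at t=8 h): 450·exp(−0.03014·17) = 269.595 mg/L
Dose 4 (50 mg at t=12 h): 50·exp(−0.03014·13) = 33.793 mg/L
Dose 5 (500 mg at t=16 h): 500·exp(−0.03014·9) = 381.220 mg/L
Dose 6 (205 mg at t=20 h): 205·exp(−0.03014·5) = 176.324 mg/L
Dose 7 (340 mg at t=24 h): 340·exp(−0.03014·1) = 329.906 mg/L
C(25) = 193.009 + 79.660 + 269.595 + 33.793 + 381.220 + 176.324 + 329.906 = 1463.507 mg/L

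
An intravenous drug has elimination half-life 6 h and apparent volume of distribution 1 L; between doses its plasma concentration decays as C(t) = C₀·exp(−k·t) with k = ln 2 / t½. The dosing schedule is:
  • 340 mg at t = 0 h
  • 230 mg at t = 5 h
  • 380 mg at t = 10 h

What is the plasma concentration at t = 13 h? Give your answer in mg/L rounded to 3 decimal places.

k = ln 2 / 6 = 0.11552 per h
Dose 1 (340 mg at t=0 h): 340·exp(−0.11552·13) = 75.726 mg/L
Dose 2 (230 mg at t=5 h): 230·exp(−0.11552·8) = 91.276 mg/L
Dose 3 (380 mg at t=10 h): 380·exp(−0.11552·3) = 268.701 mg/L
C(13) = 75.726 + 91.276 + 268.701 = 435.703 mg/L

435.703 mg/L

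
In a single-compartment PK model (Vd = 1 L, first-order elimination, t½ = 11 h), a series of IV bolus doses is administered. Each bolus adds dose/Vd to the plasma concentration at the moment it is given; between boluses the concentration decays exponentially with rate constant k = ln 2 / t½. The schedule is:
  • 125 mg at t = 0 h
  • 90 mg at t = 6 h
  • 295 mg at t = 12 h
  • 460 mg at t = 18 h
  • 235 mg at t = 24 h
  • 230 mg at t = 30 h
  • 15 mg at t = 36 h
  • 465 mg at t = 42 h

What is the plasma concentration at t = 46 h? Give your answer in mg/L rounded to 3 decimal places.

639.601 mg/L

k = ln 2 / 11 = 0.06301 per h
Dose 1 (125 mg at t=0 h): 125·exp(−0.06301·46) = 6.887 mg/L
Dose 2 (90 mg at t=6 h): 90·exp(−0.06301·40) = 7.237 mg/L
Dose 3 (295 mg at t=12 h): 295·exp(−0.06301·34) = 34.623 mg/L
Dose 4 (460 mg at t=18 h): 460·exp(−0.06301·28) = 78.795 mg/L
Dose 5 (235 mg at t=24 h): 235·exp(−0.06301·22) = 58.750 mg/L
Dose 6 (230 mg at t=30 h): 230·exp(−0.06301·16) = 83.920 mg/L
Dose 7 (15 mg at t=36 h): 15·exp(−0.06301·10) = 7.988 mg/L
Dose 8 (465 mg at t=42 h): 465·exp(−0.06301·4) = 361.399 mg/L
C(46) = 6.887 + 7.237 + 34.623 + 78.795 + 58.750 + 83.920 + 7.988 + 361.399 = 639.601 mg/L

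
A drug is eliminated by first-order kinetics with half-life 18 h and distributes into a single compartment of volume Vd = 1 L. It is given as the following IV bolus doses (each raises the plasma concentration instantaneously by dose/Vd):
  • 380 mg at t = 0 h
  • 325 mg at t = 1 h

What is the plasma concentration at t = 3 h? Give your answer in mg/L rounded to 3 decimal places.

639.451 mg/L

k = ln 2 / 18 = 0.03851 per h
Dose 1 (380 mg at t=0 h): 380·exp(−0.03851·3) = 338.542 mg/L
Dose 2 (325 mg at t=1 h): 325·exp(−0.03851·2) = 300.909 mg/L
C(3) = 338.542 + 300.909 = 639.451 mg/L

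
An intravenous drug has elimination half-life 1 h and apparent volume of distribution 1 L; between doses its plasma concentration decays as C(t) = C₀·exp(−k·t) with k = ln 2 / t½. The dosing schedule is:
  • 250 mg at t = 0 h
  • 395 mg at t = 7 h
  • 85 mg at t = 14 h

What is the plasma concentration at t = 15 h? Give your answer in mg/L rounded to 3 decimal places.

44.051 mg/L

k = ln 2 / 1 = 0.69315 per h
Dose 1 (250 mg at t=0 h): 250·exp(−0.69315·15) = 0.008 mg/L
Dose 2 (395 mg at t=7 h): 395·exp(−0.69315·8) = 1.543 mg/L
Dose 3 (85 mg at t=14 h): 85·exp(−0.69315·1) = 42.500 mg/L
C(15) = 0.008 + 1.543 + 42.500 = 44.051 mg/L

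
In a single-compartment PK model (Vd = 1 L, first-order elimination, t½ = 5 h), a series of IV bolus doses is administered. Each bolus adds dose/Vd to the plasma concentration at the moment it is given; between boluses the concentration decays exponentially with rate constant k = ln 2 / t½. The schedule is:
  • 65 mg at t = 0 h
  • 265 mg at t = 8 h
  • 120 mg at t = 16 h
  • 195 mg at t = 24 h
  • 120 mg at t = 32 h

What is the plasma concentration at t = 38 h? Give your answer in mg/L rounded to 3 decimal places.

90.392 mg/L

k = ln 2 / 5 = 0.13863 per h
Dose 1 (65 mg at t=0 h): 65·exp(−0.13863·38) = 0.335 mg/L
Dose 2 (265 mg at t=8 h): 265·exp(−0.13863·30) = 4.141 mg/L
Dose 3 (120 mg at t=16 h): 120·exp(−0.13863·22) = 5.684 mg/L
Dose 4 (195 mg at t=24 h): 195·exp(−0.13863·14) = 28.000 mg/L
Dose 5 (120 mg at t=32 h): 120·exp(−0.13863·6) = 52.233 mg/L
C(38) = 0.335 + 4.141 + 5.684 + 28.000 + 52.233 = 90.392 mg/L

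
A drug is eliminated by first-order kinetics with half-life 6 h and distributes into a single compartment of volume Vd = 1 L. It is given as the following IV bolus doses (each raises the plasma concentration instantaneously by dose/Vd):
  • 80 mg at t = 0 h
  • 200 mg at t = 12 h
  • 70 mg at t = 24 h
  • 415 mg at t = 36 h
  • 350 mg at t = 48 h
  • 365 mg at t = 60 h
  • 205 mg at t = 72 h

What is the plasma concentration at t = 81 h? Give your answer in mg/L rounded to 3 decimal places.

114.939 mg/L

k = ln 2 / 6 = 0.11552 per h
Dose 1 (80 mg at t=0 h): 80·exp(−0.11552·81) = 0.007 mg/L
Dose 2 (200 mg at t=12 h): 200·exp(−0.11552·69) = 0.069 mg/L
Dose 3 (70 mg at t=24 h): 70·exp(−0.11552·57) = 0.097 mg/L
Dose 4 (415 mg at t=36 h): 415·exp(−0.11552·45) = 2.293 mg/L
Dose 5 (350 mg at t=48 h): 350·exp(−0.11552·33) = 7.734 mg/L
Dose 6 (365 mg at t=60 h): 365·exp(−0.11552·21) = 32.262 mg/L
Dose 7 (205 mg at t=72 h): 205·exp(−0.11552·9) = 72.478 mg/L
C(81) = 0.007 + 0.069 + 0.097 + 2.293 + 7.734 + 32.262 + 72.478 = 114.939 mg/L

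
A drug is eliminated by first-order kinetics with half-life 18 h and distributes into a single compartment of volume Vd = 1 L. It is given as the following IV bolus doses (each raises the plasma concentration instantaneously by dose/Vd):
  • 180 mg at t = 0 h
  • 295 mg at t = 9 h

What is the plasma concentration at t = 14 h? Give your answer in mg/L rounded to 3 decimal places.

348.321 mg/L

k = ln 2 / 18 = 0.03851 per h
Dose 1 (180 mg at t=0 h): 180·exp(−0.03851·14) = 104.988 mg/L
Dose 2 (295 mg at t=9 h): 295·exp(−0.03851·5) = 243.334 mg/L
C(14) = 104.988 + 243.334 = 348.321 mg/L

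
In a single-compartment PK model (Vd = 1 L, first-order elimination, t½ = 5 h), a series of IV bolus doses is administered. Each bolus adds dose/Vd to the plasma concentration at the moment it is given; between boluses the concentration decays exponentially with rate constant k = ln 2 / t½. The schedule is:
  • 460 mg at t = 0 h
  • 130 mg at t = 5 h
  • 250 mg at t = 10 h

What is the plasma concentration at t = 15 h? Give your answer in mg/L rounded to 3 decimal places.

215.000 mg/L

k = ln 2 / 5 = 0.13863 per h
Dose 1 (460 mg at t=0 h): 460·exp(−0.13863·15) = 57.500 mg/L
Dose 2 (130 mg at t=5 h): 130·exp(−0.13863·10) = 32.500 mg/L
Dose 3 (250 mg at t=10 h): 250·exp(−0.13863·5) = 125.000 mg/L
C(15) = 57.500 + 32.500 + 125.000 = 215.000 mg/L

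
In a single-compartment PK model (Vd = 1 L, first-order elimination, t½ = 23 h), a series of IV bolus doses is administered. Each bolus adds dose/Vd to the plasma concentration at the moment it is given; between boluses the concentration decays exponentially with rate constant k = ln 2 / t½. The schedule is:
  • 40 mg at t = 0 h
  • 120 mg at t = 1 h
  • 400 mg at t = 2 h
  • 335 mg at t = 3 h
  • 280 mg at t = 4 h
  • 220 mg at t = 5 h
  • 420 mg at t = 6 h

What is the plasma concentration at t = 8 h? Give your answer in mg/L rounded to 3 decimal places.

k = ln 2 / 23 = 0.03014 per h
Dose 1 (40 mg at t=0 h): 40·exp(−0.03014·8) = 31.431 mg/L
Dose 2 (120 mg at t=1 h): 120·exp(−0.03014·7) = 97.177 mg/L
Dose 3 (400 mg at t=2 h): 400·exp(−0.03014·6) = 333.834 mg/L
Dose 4 (335 mg at t=3 h): 335·exp(−0.03014·5) = 288.140 mg/L
Dose 5 (280 mg at t=4 h): 280·exp(−0.03014·4) = 248.202 mg/L
Dose 6 (220 mg at t=5 h): 220·exp(−0.03014·3) = 200.982 mg/L
Dose 7 (420 mg at t=6 h): 420·exp(−0.03014·2) = 395.433 mg/L
C(8) = 31.431 + 97.177 + 333.834 + 288.140 + 248.202 + 200.982 + 395.433 = 1595.199 mg/L

1595.199 mg/L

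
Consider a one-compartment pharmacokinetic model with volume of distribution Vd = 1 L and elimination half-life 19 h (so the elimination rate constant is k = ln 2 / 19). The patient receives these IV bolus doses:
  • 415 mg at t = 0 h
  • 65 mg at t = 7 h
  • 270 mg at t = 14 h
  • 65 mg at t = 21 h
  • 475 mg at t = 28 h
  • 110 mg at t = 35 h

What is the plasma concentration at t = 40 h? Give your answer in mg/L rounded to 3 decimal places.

k = ln 2 / 19 = 0.03648 per h
Dose 1 (415 mg at t=0 h): 415·exp(−0.03648·40) = 96.450 mg/L
Dose 2 (65 mg at t=7 h): 65·exp(−0.03648·33) = 19.502 mg/L
Dose 3 (270 mg at t=14 h): 270·exp(−0.03648·26) = 104.575 mg/L
Dose 4 (65 mg at t=21 h): 65·exp(−0.03648·19) = 32.500 mg/L
Dose 5 (475 mg at t=28 h): 475·exp(−0.03648·12) = 306.598 mg/L
Dose 6 (110 mg at t=35 h): 110·exp(−0.03648·5) = 91.659 mg/L
C(40) = 96.450 + 19.502 + 104.575 + 32.500 + 306.598 + 91.659 = 651.283 mg/L

651.283 mg/L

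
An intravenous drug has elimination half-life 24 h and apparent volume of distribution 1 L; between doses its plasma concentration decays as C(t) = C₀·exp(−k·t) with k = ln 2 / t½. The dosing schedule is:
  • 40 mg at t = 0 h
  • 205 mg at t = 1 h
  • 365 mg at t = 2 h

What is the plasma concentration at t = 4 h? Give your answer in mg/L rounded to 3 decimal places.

k = ln 2 / 24 = 0.02888 per h
Dose 1 (40 mg at t=0 h): 40·exp(−0.02888·4) = 35.636 mg/L
Dose 2 (205 mg at t=1 h): 205·exp(−0.02888·3) = 187.986 mg/L
Dose 3 (365 mg at t=2 h): 365·exp(−0.02888·2) = 344.514 mg/L
C(4) = 35.636 + 187.986 + 344.514 = 568.136 mg/L

568.136 mg/L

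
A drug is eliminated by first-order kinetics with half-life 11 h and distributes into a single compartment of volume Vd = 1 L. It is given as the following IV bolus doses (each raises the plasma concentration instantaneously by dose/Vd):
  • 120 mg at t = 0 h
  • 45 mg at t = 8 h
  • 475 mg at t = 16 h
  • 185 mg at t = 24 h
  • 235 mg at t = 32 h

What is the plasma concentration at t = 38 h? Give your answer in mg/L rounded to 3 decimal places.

374.075 mg/L

k = ln 2 / 11 = 0.06301 per h
Dose 1 (120 mg at t=0 h): 120·exp(−0.06301·38) = 10.946 mg/L
Dose 2 (45 mg at t=8 h): 45·exp(−0.06301·30) = 6.796 mg/L
Dose 3 (475 mg at t=16 h): 475·exp(−0.06301·22) = 118.750 mg/L
Dose 4 (185 mg at t=24 h): 185·exp(−0.06301·14) = 76.567 mg/L
Dose 5 (235 mg at t=32 h): 235·exp(−0.06301·6) = 161.016 mg/L
C(38) = 10.946 + 6.796 + 118.750 + 76.567 + 161.016 = 374.075 mg/L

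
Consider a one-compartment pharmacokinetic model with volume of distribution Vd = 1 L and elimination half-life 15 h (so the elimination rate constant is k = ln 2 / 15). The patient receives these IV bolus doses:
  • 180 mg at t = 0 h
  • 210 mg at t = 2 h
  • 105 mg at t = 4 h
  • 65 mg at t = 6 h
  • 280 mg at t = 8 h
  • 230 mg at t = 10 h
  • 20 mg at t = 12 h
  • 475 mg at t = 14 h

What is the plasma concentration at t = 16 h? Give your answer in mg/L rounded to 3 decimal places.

k = ln 2 / 15 = 0.04621 per h
Dose 1 (180 mg at t=0 h): 180·exp(−0.04621·16) = 85.936 mg/L
Dose 2 (210 mg at t=2 h): 210·exp(−0.04621·14) = 109.966 mg/L
Dose 3 (105 mg at t=4 h): 105·exp(−0.04621·12) = 60.307 mg/L
Dose 4 (65 mg at t=6 h): 65·exp(−0.04621·10) = 40.947 mg/L
Dose 5 (280 mg at t=8 h): 280·exp(−0.04621·8) = 193.468 mg/L
Dose 6 (230 mg at t=10 h): 230·exp(−0.04621·6) = 174.307 mg/L
Dose 7 (20 mg at t=12 h): 20·exp(−0.04621·4) = 16.625 mg/L
Dose 8 (475 mg at t=14 h): 475·exp(−0.04621·2) = 433.068 mg/L
C(16) = 85.936 + 109.966 + 60.307 + 40.947 + 193.468 + 174.307 + 16.625 + 433.068 = 1114.624 mg/L

1114.624 mg/L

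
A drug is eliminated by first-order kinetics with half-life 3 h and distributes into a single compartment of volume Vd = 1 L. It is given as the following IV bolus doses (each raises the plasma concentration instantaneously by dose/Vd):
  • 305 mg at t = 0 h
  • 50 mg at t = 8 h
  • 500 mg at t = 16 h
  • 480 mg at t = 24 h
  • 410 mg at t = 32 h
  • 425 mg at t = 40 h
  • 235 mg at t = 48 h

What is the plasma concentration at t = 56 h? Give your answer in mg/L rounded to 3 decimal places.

k = ln 2 / 3 = 0.23105 per h
Dose 1 (305 mg at t=0 h): 305·exp(−0.23105·56) = 0.001 mg/L
Dose 2 (50 mg at t=8 h): 50·exp(−0.23105·48) = 0.001 mg/L
Dose 3 (500 mg at t=16 h): 500·exp(−0.23105·40) = 0.048 mg/L
Dose 4 (480 mg at t=24 h): 480·exp(−0.23105·32) = 0.295 mg/L
Dose 5 (410 mg at t=32 h): 410·exp(−0.23105·24) = 1.602 mg/L
Dose 6 (425 mg at t=40 h): 425·exp(−0.23105·16) = 10.541 mg/L
Dose 7 (235 mg at t=48 h): 235·exp(−0.23105·8) = 37.010 mg/L
C(56) = 0.001 + 0.001 + 0.048 + 0.295 + 1.602 + 10.541 + 37.010 = 49.498 mg/L

49.498 mg/L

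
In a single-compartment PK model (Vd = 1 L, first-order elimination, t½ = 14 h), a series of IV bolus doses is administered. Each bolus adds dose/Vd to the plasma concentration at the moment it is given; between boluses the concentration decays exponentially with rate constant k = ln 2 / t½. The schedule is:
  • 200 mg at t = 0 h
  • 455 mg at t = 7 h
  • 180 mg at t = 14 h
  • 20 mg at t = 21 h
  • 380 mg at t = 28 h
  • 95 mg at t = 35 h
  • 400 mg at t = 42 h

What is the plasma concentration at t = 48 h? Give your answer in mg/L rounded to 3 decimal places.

k = ln 2 / 14 = 0.04951 per h
Dose 1 (200 mg at t=0 h): 200·exp(−0.04951·48) = 18.575 mg/L
Dose 2 (455 mg at t=7 h): 455·exp(−0.04951·41) = 59.762 mg/L
Dose 3 (180 mg at t=14 h): 180·exp(−0.04951·34) = 33.435 mg/L
Dose 4 (20 mg at t=21 h): 20·exp(−0.04951·27) = 5.254 mg/L
Dose 5 (380 mg at t=28 h): 380·exp(−0.04951·20) = 141.169 mg/L
Dose 6 (95 mg at t=35 h): 95·exp(−0.04951·13) = 49.911 mg/L
Dose 7 (400 mg at t=42 h): 400·exp(−0.04951·6) = 297.199 mg/L
C(48) = 18.575 + 59.762 + 33.435 + 5.254 + 141.169 + 49.911 + 297.199 = 605.305 mg/L

605.305 mg/L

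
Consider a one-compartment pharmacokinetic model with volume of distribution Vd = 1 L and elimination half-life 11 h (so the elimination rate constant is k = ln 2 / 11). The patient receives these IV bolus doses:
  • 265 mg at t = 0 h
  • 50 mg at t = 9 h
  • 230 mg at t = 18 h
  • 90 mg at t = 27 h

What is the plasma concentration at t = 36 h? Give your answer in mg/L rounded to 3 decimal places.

161.568 mg/L

k = ln 2 / 11 = 0.06301 per h
Dose 1 (265 mg at t=0 h): 265·exp(−0.06301·36) = 27.419 mg/L
Dose 2 (50 mg at t=9 h): 50·exp(−0.06301·27) = 9.122 mg/L
Dose 3 (230 mg at t=18 h): 230·exp(−0.06301·18) = 73.983 mg/L
Dose 4 (90 mg at t=27 h): 90·exp(−0.06301·9) = 51.044 mg/L
C(36) = 27.419 + 9.122 + 73.983 + 51.044 = 161.568 mg/L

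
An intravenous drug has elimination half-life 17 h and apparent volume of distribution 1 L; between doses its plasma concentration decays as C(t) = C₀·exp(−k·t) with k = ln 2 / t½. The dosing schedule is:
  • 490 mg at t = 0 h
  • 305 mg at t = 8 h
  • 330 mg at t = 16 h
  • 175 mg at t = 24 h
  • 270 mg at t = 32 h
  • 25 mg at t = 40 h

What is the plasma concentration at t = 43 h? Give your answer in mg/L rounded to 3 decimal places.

543.013 mg/L

k = ln 2 / 17 = 0.04077 per h
Dose 1 (490 mg at t=0 h): 490·exp(−0.04077·43) = 84.873 mg/L
Dose 2 (305 mg at t=8 h): 305·exp(−0.04077·35) = 73.204 mg/L
Dose 3 (330 mg at t=16 h): 330·exp(−0.04077·27) = 109.751 mg/L
Dose 4 (175 mg at t=24 h): 175·exp(−0.04077·19) = 80.648 mg/L
Dose 5 (270 mg at t=32 h): 270·exp(−0.04077·11) = 172.417 mg/L
Dose 6 (25 mg at t=40 h): 25·exp(−0.04077·3) = 22.122 mg/L
C(43) = 84.873 + 73.204 + 109.751 + 80.648 + 172.417 + 22.122 = 543.013 mg/L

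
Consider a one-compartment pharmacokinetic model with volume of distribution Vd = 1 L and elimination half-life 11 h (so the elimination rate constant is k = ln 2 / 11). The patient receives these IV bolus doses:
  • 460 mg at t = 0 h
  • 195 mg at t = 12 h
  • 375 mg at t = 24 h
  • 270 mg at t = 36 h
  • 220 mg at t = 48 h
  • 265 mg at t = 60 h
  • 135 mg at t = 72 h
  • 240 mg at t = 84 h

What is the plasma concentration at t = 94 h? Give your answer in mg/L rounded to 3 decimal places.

218.660 mg/L

k = ln 2 / 11 = 0.06301 per h
Dose 1 (460 mg at t=0 h): 460·exp(−0.06301·94) = 1.231 mg/L
Dose 2 (195 mg at t=12 h): 195·exp(−0.06301·82) = 1.112 mg/L
Dose 3 (375 mg at t=24 h): 375·exp(−0.06301·70) = 4.554 mg/L
Dose 4 (270 mg at t=36 h): 270·exp(−0.06301·58) = 6.984 mg/L
Dose 5 (220 mg at t=48 h): 220·exp(−0.06301·46) = 12.122 mg/L
Dose 6 (265 mg at t=60 h): 265·exp(−0.06301·34) = 31.102 mg/L
Dose 7 (135 mg at t=72 h): 135·exp(−0.06301·22) = 33.750 mg/L
Dose 8 (240 mg at t=84 h): 240·exp(−0.06301·10) = 127.805 mg/L
C(94) = 1.231 + 1.112 + 4.554 + 6.984 + 12.122 + 31.102 + 33.750 + 127.805 = 218.660 mg/L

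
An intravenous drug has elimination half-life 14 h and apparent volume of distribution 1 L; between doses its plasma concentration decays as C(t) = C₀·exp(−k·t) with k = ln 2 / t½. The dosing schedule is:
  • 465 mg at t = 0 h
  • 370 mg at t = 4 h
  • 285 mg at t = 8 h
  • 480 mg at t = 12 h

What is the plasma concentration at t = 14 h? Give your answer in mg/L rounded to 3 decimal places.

k = ln 2 / 14 = 0.04951 per h
Dose 1 (465 mg at t=0 h): 465·exp(−0.04951·14) = 232.500 mg/L
Dose 2 (370 mg at t=4 h): 370·exp(−0.04951·10) = 225.518 mg/L
Dose 3 (285 mg at t=8 h): 285·exp(−0.04951·6) = 211.754 mg/L
Dose 4 (480 mg at t=12 h): 480·exp(−0.04951·2) = 434.747 mg/L
C(14) = 232.500 + 225.518 + 211.754 + 434.747 = 1104.519 mg/L

1104.519 mg/L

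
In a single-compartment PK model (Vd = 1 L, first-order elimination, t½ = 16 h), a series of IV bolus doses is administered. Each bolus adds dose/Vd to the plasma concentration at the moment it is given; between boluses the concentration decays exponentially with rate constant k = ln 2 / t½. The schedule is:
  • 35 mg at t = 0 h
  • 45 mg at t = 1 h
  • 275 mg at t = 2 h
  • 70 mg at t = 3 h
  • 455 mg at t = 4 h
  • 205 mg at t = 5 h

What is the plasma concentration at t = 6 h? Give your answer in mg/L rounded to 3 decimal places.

k = ln 2 / 16 = 0.04332 per h
Dose 1 (35 mg at t=0 h): 35·exp(−0.04332·6) = 26.989 mg/L
Dose 2 (45 mg at t=1 h): 45·exp(−0.04332·5) = 36.236 mg/L
Dose 3 (275 mg at t=2 h): 275·exp(−0.04332·4) = 231.247 mg/L
Dose 4 (70 mg at t=3 h): 70·exp(−0.04332·3) = 61.469 mg/L
Dose 5 (455 mg at t=4 h): 455·exp(−0.04332·2) = 417.237 mg/L
Dose 6 (205 mg at t=5 h): 205·exp(−0.04332·1) = 196.309 mg/L
C(6) = 26.989 + 36.236 + 231.247 + 61.469 + 417.237 + 196.309 = 969.486 mg/L

969.486 mg/L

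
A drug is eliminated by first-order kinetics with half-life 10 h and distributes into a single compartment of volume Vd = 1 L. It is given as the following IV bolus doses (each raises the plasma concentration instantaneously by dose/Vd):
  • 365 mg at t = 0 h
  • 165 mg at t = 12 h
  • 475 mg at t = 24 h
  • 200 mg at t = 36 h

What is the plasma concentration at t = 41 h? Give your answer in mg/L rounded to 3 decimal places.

331.010 mg/L

k = ln 2 / 10 = 0.06931 per h
Dose 1 (365 mg at t=0 h): 365·exp(−0.06931·41) = 21.285 mg/L
Dose 2 (165 mg at t=12 h): 165·exp(−0.06931·29) = 22.105 mg/L
Dose 3 (475 mg at t=24 h): 475·exp(−0.06931·17) = 146.198 mg/L
Dose 4 (200 mg at t=36 h): 200·exp(−0.06931·5) = 141.421 mg/L
C(41) = 21.285 + 22.105 + 146.198 + 141.421 = 331.010 mg/L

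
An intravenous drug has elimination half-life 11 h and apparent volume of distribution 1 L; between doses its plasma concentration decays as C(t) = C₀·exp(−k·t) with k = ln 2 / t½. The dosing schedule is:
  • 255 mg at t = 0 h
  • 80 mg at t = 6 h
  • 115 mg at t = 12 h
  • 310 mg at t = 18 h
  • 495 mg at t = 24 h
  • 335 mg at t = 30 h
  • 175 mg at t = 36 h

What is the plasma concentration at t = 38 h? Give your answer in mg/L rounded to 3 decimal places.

k = ln 2 / 11 = 0.06301 per h
Dose 1 (255 mg at t=0 h): 255·exp(−0.06301·38) = 23.260 mg/L
Dose 2 (80 mg at t=6 h): 80·exp(−0.06301·32) = 10.650 mg/L
Dose 3 (115 mg at t=12 h): 115·exp(−0.06301·26) = 22.345 mg/L
Dose 4 (310 mg at t=18 h): 310·exp(−0.06301·20) = 87.909 mg/L
Dose 5 (495 mg at t=24 h): 495·exp(−0.06301·14) = 204.869 mg/L
Dose 6 (335 mg at t=30 h): 335·exp(−0.06301·8) = 202.355 mg/L
Dose 7 (175 mg at t=36 h): 175·exp(−0.06301·2) = 154.278 mg/L
C(38) = 23.260 + 10.650 + 22.345 + 87.909 + 204.869 + 202.355 + 154.278 = 705.667 mg/L

705.667 mg/L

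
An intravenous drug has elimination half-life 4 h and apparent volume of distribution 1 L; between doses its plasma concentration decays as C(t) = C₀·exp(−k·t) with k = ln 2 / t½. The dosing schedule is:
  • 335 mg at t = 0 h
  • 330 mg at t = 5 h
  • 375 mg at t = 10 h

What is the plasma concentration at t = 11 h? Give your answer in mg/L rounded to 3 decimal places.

481.807 mg/L

k = ln 2 / 4 = 0.17329 per h
Dose 1 (335 mg at t=0 h): 335·exp(−0.17329·11) = 49.798 mg/L
Dose 2 (330 mg at t=5 h): 330·exp(−0.17329·6) = 116.673 mg/L
Dose 3 (375 mg at t=10 h): 375·exp(−0.17329·1) = 315.336 mg/L
C(11) = 49.798 + 116.673 + 315.336 = 481.807 mg/L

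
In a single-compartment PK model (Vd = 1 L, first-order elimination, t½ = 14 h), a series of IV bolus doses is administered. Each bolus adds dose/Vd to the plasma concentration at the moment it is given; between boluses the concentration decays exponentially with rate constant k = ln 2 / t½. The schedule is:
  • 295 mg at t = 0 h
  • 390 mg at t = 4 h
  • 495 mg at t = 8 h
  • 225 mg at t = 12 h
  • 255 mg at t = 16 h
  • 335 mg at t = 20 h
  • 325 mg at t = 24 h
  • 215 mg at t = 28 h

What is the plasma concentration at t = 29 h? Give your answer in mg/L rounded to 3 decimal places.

1262.146 mg/L

k = ln 2 / 14 = 0.04951 per h
Dose 1 (295 mg at t=0 h): 295·exp(−0.04951·29) = 70.188 mg/L
Dose 2 (390 mg at t=4 h): 390·exp(−0.04951·25) = 113.113 mg/L
Dose 3 (495 mg at t=8 h): 495·exp(−0.04951·21) = 175.009 mg/L
Dose 4 (225 mg at t=12 h): 225·exp(−0.04951·17) = 96.972 mg/L
Dose 5 (255 mg at t=16 h): 255·exp(−0.04951·13) = 133.971 mg/L
Dose 6 (335 mg at t=20 h): 335·exp(−0.04951·9) = 214.549 mg/L
Dose 7 (325 mg at t=24 h): 325·exp(−0.04951·5) = 253.730 mg/L
Dose 8 (215 mg at t=28 h): 215·exp(−0.04951·1) = 204.614 mg/L
C(29) = 70.188 + 113.113 + 175.009 + 96.972 + 133.971 + 214.549 + 253.730 + 204.614 = 1262.146 mg/L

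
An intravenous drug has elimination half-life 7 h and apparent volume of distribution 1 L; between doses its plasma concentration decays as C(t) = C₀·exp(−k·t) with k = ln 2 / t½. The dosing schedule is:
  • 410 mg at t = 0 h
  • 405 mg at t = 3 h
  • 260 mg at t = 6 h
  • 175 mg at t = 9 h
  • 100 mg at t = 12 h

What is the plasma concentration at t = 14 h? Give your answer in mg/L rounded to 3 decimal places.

545.214 mg/L

k = ln 2 / 7 = 0.09902 per h
Dose 1 (410 mg at t=0 h): 410·exp(−0.09902·14) = 102.500 mg/L
Dose 2 (405 mg at t=3 h): 405·exp(−0.09902·11) = 136.272 mg/L
Dose 3 (260 mg at t=6 h): 260·exp(−0.09902·8) = 117.744 mg/L
Dose 4 (175 mg at t=9 h): 175·exp(−0.09902·5) = 106.664 mg/L
Dose 5 (100 mg at t=12 h): 100·exp(−0.09902·2) = 82.034 mg/L
C(14) = 102.500 + 136.272 + 117.744 + 106.664 + 82.034 = 545.214 mg/L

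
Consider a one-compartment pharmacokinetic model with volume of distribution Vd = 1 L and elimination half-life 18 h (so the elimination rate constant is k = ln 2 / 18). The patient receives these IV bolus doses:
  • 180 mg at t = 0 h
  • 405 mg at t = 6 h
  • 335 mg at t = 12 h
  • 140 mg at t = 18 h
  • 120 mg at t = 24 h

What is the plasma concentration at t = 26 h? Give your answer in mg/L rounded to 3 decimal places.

663.008 mg/L

k = ln 2 / 18 = 0.03851 per h
Dose 1 (180 mg at t=0 h): 180·exp(−0.03851·26) = 66.138 mg/L
Dose 2 (405 mg at t=6 h): 405·exp(−0.03851·20) = 187.490 mg/L
Dose 3 (335 mg at t=12 h): 335·exp(−0.03851·14) = 195.394 mg/L
Dose 4 (140 mg at t=18 h): 140·exp(−0.03851·8) = 102.881 mg/L
Dose 5 (120 mg at t=24 h): 120·exp(−0.03851·2) = 111.105 mg/L
C(26) = 66.138 + 187.490 + 195.394 + 102.881 + 111.105 = 663.008 mg/L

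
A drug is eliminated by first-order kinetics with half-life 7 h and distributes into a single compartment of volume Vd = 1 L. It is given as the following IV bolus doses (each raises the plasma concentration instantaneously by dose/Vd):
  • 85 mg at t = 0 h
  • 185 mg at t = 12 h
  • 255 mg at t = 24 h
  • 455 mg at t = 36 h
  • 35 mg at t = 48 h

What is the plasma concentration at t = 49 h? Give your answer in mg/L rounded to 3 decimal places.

k = ln 2 / 7 = 0.09902 per h
Dose 1 (85 mg at t=0 h): 85·exp(−0.09902·49) = 0.664 mg/L
Dose 2 (185 mg at t=12 h): 185·exp(−0.09902·37) = 4.743 mg/L
Dose 3 (255 mg at t=24 h): 255·exp(−0.09902·25) = 21.450 mg/L
Dose 4 (455 mg at t=36 h): 455·exp(−0.09902·13) = 125.590 mg/L
Dose 5 (35 mg at t=48 h): 35·exp(−0.09902·1) = 31.700 mg/L
C(49) = 0.664 + 4.743 + 21.450 + 125.590 + 31.700 = 184.147 mg/L

184.147 mg/L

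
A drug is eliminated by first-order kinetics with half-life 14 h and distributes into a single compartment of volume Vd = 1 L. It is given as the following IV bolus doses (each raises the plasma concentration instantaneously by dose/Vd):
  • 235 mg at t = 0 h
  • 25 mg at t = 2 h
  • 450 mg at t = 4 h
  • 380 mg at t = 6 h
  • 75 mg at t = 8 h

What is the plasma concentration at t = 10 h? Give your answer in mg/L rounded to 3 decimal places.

k = ln 2 / 14 = 0.04951 per h
Dose 1 (235 mg at t=0 h): 235·exp(−0.04951·10) = 143.234 mg/L
Dose 2 (25 mg at t=2 h): 25·exp(−0.04951·8) = 16.824 mg/L
Dose 3 (450 mg at t=4 h): 450·exp(−0.04951·6) = 334.349 mg/L
Dose 4 (380 mg at t=6 h): 380·exp(−0.04951·4) = 311.727 mg/L
Dose 5 (75 mg at t=8 h): 75·exp(−0.04951·2) = 67.929 mg/L
C(10) = 143.234 + 16.824 + 334.349 + 311.727 + 67.929 = 874.063 mg/L

874.063 mg/L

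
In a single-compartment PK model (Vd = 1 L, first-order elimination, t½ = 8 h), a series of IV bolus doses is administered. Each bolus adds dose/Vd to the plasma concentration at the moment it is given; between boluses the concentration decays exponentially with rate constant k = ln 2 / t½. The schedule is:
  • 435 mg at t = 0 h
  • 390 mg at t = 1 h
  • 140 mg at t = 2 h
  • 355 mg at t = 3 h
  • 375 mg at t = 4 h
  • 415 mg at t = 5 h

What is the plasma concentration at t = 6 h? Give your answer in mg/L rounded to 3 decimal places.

k = ln 2 / 8 = 0.08664 per h
Dose 1 (435 mg at t=0 h): 435·exp(−0.08664·6) = 258.653 mg/L
Dose 2 (390 mg at t=1 h): 390·exp(−0.08664·5) = 252.884 mg/L
Dose 3 (140 mg at t=2 h): 140·exp(−0.08664·4) = 98.995 mg/L
Dose 4 (355 mg at t=3 h): 355·exp(−0.08664·3) = 273.742 mg/L
Dose 5 (375 mg at t=4 h): 375·exp(−0.08664·2) = 315.336 mg/L
Dose 6 (415 mg at t=5 h): 415·exp(−0.08664·1) = 380.557 mg/L
C(6) = 258.653 + 252.884 + 98.995 + 273.742 + 315.336 + 380.557 = 1580.166 mg/L

1580.166 mg/L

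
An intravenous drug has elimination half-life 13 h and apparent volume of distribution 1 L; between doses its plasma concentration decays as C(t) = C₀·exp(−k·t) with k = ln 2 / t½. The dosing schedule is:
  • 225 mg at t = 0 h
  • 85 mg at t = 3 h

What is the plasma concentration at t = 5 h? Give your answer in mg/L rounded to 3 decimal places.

k = ln 2 / 13 = 0.05332 per h
Dose 1 (225 mg at t=0 h): 225·exp(−0.05332·5) = 172.346 mg/L
Dose 2 (85 mg at t=3 h): 85·exp(−0.05332·2) = 76.402 mg/L
C(5) = 172.346 + 76.402 = 248.749 mg/L

248.749 mg/L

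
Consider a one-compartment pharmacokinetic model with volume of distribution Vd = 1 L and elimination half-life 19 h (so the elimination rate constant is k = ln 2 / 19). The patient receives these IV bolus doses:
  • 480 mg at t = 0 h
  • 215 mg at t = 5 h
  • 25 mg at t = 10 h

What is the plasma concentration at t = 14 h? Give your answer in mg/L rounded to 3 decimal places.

k = ln 2 / 19 = 0.03648 per h
Dose 1 (480 mg at t=0 h): 480·exp(−0.03648·14) = 288.025 mg/L
Dose 2 (215 mg at t=5 h): 215·exp(−0.03648·9) = 154.827 mg/L
Dose 3 (25 mg at t=10 h): 25·exp(−0.03648·4) = 21.606 mg/L
C(14) = 288.025 + 154.827 + 21.606 = 464.457 mg/L

464.457 mg/L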